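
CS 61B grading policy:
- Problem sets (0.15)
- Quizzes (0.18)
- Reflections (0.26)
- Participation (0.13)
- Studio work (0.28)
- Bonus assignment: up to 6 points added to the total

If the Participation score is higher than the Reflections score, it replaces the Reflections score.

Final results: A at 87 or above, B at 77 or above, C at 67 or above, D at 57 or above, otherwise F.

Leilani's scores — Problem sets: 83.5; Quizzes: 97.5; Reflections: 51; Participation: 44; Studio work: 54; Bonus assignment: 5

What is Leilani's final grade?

C

Participation (44) ≤ Reflections (51), so Reflections stays at 51.
Weighted total:
  Problem sets 83.5 × 0.15 = 12.525
  Quizzes 97.5 × 0.18 = 17.55
  Reflections 51 × 0.26 = 13.26
  Participation 44 × 0.13 = 5.72
  Studio work 54 × 0.28 = 15.12
Sum = 64.175
Bonus assignment: 64.175 + 5 = 69.175
69.175 is ≥ 67 and < 77 → C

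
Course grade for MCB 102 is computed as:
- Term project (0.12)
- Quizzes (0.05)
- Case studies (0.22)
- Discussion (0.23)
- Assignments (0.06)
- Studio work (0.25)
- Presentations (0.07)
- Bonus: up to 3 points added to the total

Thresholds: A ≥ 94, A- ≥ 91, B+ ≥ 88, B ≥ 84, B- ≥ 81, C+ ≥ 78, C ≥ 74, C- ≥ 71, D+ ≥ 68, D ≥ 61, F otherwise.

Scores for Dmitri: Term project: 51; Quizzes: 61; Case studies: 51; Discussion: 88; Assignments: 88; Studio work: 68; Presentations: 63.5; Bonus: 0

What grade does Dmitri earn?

Weighted total:
  Term project 51 × 0.12 = 6.12
  Quizzes 61 × 0.05 = 3.05
  Case studies 51 × 0.22 = 11.22
  Discussion 88 × 0.23 = 20.24
  Assignments 88 × 0.06 = 5.28
  Studio work 68 × 0.25 = 17
  Presentations 63.5 × 0.07 = 4.445
Sum = 67.355
Bonus: 67.355 + 0 = 67.355
67.355 is ≥ 61 and < 68 → D

D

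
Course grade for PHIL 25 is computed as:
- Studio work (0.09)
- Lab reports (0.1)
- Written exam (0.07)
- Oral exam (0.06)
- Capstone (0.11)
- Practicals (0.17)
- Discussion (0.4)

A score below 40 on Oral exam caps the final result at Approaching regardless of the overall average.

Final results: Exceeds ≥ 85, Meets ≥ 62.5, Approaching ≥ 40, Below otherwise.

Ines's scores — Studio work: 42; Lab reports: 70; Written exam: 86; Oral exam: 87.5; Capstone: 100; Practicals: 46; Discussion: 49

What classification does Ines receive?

Approaching

Oral exam score 87.5 ≥ 40: minimum met.
Weighted total:
  Studio work 42 × 0.09 = 3.78
  Lab reports 70 × 0.1 = 7
  Written exam 86 × 0.07 = 6.02
  Oral exam 87.5 × 0.06 = 5.25
  Capstone 100 × 0.11 = 11
  Practicals 46 × 0.17 = 7.82
  Discussion 49 × 0.4 = 19.6
Sum = 60.47
60.47 is ≥ 40 and < 62.5 → Approaching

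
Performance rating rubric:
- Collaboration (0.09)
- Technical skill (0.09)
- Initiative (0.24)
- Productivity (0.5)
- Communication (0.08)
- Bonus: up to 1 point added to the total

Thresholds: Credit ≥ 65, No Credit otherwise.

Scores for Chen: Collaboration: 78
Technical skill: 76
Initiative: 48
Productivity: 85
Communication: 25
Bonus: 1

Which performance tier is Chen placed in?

Credit

Weighted total:
  Collaboration 78 × 0.09 = 7.02
  Technical skill 76 × 0.09 = 6.84
  Initiative 48 × 0.24 = 11.52
  Productivity 85 × 0.5 = 42.5
  Communication 25 × 0.08 = 2
Sum = 69.88
Bonus: 69.88 + 1 = 70.88
70.88 ≥ 65 → Credit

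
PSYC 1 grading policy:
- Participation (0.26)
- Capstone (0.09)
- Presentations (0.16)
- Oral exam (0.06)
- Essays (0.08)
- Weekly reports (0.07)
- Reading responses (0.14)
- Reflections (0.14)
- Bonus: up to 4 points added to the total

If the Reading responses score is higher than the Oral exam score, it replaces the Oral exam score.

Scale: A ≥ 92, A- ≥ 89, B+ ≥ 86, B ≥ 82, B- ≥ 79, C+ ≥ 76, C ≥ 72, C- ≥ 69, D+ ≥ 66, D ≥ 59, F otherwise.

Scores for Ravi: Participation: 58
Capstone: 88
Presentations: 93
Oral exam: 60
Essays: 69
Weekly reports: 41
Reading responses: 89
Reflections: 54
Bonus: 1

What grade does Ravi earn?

C

Reading responses (89) > Oral exam (60), so Oral exam counts as 89.
Weighted total:
  Participation 58 × 0.26 = 15.08
  Capstone 88 × 0.09 = 7.92
  Presentations 93 × 0.16 = 14.88
  Oral exam 89 × 0.06 = 5.34
  Essays 69 × 0.08 = 5.52
  Weekly reports 41 × 0.07 = 2.87
  Reading responses 89 × 0.14 = 12.46
  Reflections 54 × 0.14 = 7.56
Sum = 71.63
Bonus: 71.63 + 1 = 72.63
72.63 is ≥ 72 and < 76 → C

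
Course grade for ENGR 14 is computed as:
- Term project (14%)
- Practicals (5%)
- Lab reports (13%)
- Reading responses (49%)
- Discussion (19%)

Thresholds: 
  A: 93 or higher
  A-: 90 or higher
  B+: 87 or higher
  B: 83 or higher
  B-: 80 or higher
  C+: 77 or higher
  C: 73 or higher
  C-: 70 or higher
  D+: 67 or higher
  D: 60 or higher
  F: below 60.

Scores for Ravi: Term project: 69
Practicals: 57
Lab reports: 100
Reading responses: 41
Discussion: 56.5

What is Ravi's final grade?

Weighted total:
  Term project 69 × 0.14 = 9.66
  Practicals 57 × 0.05 = 2.85
  Lab reports 100 × 0.13 = 13
  Reading responses 41 × 0.49 = 20.09
  Discussion 56.5 × 0.19 = 10.735
Sum = 56.335
56.335 < 60 → F

F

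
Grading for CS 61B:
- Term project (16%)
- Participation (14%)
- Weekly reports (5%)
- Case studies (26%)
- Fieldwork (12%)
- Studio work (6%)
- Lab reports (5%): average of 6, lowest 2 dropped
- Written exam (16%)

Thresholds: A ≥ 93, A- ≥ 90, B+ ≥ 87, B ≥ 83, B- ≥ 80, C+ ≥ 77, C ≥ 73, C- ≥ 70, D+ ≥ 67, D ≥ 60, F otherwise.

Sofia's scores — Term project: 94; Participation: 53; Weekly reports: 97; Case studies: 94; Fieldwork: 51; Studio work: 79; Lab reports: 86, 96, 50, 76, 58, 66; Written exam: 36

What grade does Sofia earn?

C-

Lab reports: drop 50, 58 → average of remaining 4 = 324/4 = 81
Weighted total:
  Term project 94 × 0.16 = 15.04
  Participation 53 × 0.14 = 7.42
  Weekly reports 97 × 0.05 = 4.85
  Case studies 94 × 0.26 = 24.44
  Fieldwork 51 × 0.12 = 6.12
  Studio work 79 × 0.06 = 4.74
  Lab reports 81 × 0.05 = 4.05
  Written exam 36 × 0.16 = 5.76
Sum = 72.42
72.42 is ≥ 70 and < 73 → C-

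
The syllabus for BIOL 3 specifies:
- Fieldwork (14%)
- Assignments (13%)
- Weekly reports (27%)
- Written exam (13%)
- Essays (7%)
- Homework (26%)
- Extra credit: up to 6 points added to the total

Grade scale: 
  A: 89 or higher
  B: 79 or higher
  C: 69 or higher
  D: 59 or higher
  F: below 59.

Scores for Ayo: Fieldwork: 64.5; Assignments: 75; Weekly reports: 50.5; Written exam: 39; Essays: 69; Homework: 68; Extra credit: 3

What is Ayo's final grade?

D

Weighted total:
  Fieldwork 64.5 × 0.14 = 9.03
  Assignments 75 × 0.13 = 9.75
  Weekly reports 50.5 × 0.27 = 13.635
  Written exam 39 × 0.13 = 5.07
  Essays 69 × 0.07 = 4.83
  Homework 68 × 0.26 = 17.68
Sum = 59.995
Extra credit: 59.995 + 3 = 62.995
62.995 is ≥ 59 and < 69 → D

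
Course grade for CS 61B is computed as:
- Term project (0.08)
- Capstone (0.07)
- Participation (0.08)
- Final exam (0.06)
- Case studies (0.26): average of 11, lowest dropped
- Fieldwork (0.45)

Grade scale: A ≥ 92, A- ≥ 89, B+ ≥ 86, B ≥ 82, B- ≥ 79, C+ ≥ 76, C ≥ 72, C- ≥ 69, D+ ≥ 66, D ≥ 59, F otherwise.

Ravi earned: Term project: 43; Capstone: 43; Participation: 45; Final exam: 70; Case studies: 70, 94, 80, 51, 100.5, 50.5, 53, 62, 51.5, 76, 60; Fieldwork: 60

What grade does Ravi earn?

Case studies: drop 50.5 → average of remaining 10 = 698/10 = 69.8
Weighted total:
  Term project 43 × 0.08 = 3.44
  Capstone 43 × 0.07 = 3.01
  Participation 45 × 0.08 = 3.6
  Final exam 70 × 0.06 = 4.2
  Case studies 69.8 × 0.26 = 18.148
  Fieldwork 60 × 0.45 = 27
Sum = 59.398
59.398 is ≥ 59 and < 66 → D

D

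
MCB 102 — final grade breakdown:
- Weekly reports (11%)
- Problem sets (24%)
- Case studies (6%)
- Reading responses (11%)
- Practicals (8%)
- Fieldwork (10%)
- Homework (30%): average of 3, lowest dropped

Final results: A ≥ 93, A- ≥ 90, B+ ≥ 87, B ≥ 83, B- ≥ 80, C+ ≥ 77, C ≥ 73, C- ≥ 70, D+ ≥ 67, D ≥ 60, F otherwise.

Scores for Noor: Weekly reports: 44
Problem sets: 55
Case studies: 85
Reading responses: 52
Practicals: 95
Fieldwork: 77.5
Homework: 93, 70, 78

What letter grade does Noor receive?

Homework: drop 70 → average of remaining 2 = 171/2 = 85.5
Weighted total:
  Weekly reports 44 × 0.11 = 4.84
  Problem sets 55 × 0.24 = 13.2
  Case studies 85 × 0.06 = 5.1
  Reading responses 52 × 0.11 = 5.72
  Practicals 95 × 0.08 = 7.6
  Fieldwork 77.5 × 0.1 = 7.75
  Homework 85.5 × 0.3 = 25.65
Sum = 69.86
69.86 is ≥ 67 and < 70 → D+

D+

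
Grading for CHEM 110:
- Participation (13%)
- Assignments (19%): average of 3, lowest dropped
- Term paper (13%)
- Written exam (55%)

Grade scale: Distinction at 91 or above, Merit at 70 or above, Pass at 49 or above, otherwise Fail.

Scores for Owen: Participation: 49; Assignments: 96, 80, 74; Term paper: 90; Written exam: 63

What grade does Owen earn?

Pass

Assignments: drop 74 → average of remaining 2 = 176/2 = 88
Weighted total:
  Participation 49 × 0.13 = 6.37
  Assignments 88 × 0.19 = 16.72
  Term paper 90 × 0.13 = 11.7
  Written exam 63 × 0.55 = 34.65
Sum = 69.44
69.44 is ≥ 49 and < 70 → Pass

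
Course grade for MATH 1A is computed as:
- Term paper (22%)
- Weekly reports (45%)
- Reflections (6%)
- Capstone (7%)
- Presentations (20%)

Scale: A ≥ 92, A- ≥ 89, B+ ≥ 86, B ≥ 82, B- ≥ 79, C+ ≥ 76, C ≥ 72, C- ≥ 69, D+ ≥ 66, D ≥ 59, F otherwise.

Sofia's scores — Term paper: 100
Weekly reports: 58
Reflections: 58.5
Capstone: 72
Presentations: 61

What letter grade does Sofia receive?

D+

Weighted total:
  Term paper 100 × 0.22 = 22
  Weekly reports 58 × 0.45 = 26.1
  Reflections 58.5 × 0.06 = 3.51
  Capstone 72 × 0.07 = 5.04
  Presentations 61 × 0.2 = 12.2
Sum = 68.85
68.85 is ≥ 66 and < 69 → D+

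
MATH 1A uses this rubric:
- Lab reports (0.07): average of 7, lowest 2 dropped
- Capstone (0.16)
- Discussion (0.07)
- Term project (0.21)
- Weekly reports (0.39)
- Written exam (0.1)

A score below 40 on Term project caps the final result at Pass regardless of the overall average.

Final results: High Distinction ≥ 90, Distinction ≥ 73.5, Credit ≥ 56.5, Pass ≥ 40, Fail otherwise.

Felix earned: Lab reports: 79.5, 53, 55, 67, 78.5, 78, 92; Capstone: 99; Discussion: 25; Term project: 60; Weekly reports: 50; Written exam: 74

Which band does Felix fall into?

Lab reports: drop 53, 55 → average of remaining 5 = 395/5 = 79
Term project score 60 ≥ 40: minimum met.
Weighted total:
  Lab reports 79 × 0.07 = 5.53
  Capstone 99 × 0.16 = 15.84
  Discussion 25 × 0.07 = 1.75
  Term project 60 × 0.21 = 12.6
  Weekly reports 50 × 0.39 = 19.5
  Written exam 74 × 0.1 = 7.4
Sum = 62.62
62.62 is ≥ 56.5 and < 73.5 → Credit

Credit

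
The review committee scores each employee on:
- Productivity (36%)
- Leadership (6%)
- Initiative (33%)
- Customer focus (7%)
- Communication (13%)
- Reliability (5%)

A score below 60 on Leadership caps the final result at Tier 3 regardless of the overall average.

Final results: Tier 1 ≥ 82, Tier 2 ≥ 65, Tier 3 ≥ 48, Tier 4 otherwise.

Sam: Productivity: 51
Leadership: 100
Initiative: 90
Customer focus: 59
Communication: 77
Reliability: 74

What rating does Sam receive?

Leadership score 100 ≥ 60: minimum met.
Weighted total:
  Productivity 51 × 0.36 = 18.36
  Leadership 100 × 0.06 = 6
  Initiative 90 × 0.33 = 29.7
  Customer focus 59 × 0.07 = 4.13
  Communication 77 × 0.13 = 10.01
  Reliability 74 × 0.05 = 3.7
Sum = 71.9
71.9 is ≥ 65 and < 82 → Tier 2

Tier 2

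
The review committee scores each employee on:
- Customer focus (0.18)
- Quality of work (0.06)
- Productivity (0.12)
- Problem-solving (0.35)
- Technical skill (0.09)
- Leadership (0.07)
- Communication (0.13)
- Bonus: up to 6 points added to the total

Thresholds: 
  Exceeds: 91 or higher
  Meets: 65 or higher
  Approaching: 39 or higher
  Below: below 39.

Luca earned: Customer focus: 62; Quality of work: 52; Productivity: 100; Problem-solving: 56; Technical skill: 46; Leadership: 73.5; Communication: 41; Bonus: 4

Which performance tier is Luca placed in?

Weighted total:
  Customer focus 62 × 0.18 = 11.16
  Quality of work 52 × 0.06 = 3.12
  Productivity 100 × 0.12 = 12
  Problem-solving 56 × 0.35 = 19.6
  Technical skill 46 × 0.09 = 4.14
  Leadership 73.5 × 0.07 = 5.145
  Communication 41 × 0.13 = 5.33
Sum = 60.495
Bonus: 60.495 + 4 = 64.495
64.495 is ≥ 39 and < 65 → Approaching

Approaching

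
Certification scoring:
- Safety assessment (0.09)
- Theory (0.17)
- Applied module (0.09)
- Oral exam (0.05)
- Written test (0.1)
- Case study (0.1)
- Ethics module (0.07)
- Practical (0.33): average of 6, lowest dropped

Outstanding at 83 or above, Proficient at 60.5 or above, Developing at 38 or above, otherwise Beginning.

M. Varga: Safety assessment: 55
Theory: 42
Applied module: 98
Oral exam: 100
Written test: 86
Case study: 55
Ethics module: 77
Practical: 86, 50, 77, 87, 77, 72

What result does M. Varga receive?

Proficient

Practical: drop 50 → average of remaining 5 = 399/5 = 79.8
Weighted total:
  Safety assessment 55 × 0.09 = 4.95
  Theory 42 × 0.17 = 7.14
  Applied module 98 × 0.09 = 8.82
  Oral exam 100 × 0.05 = 5
  Written test 86 × 0.1 = 8.6
  Case study 55 × 0.1 = 5.5
  Ethics module 77 × 0.07 = 5.39
  Practical 79.8 × 0.33 = 26.334
Sum = 71.734
71.734 is ≥ 60.5 and < 83 → Proficient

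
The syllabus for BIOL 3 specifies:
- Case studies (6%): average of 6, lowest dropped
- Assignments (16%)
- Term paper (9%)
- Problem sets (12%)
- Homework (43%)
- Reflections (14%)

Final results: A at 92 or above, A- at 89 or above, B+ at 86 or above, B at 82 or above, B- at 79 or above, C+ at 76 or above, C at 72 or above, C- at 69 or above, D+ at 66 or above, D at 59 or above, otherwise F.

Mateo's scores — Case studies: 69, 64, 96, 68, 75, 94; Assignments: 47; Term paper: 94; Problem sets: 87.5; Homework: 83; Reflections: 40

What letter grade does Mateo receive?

C

Case studies: drop 64 → average of remaining 5 = 402/5 = 80.4
Weighted total:
  Case studies 80.4 × 0.06 = 4.824
  Assignments 47 × 0.16 = 7.52
  Term paper 94 × 0.09 = 8.46
  Problem sets 87.5 × 0.12 = 10.5
  Homework 83 × 0.43 = 35.69
  Reflections 40 × 0.14 = 5.6
Sum = 72.594
72.594 is ≥ 72 and < 76 → C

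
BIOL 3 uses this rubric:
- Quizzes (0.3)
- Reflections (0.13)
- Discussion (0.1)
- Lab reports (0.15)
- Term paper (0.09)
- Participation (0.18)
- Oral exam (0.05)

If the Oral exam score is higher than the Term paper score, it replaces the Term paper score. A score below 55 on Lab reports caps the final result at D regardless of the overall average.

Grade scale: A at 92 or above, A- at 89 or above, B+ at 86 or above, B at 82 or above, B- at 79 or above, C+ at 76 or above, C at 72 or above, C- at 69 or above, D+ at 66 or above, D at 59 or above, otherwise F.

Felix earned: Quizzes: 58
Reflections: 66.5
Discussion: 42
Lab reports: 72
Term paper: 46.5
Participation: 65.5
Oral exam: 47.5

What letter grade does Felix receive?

Oral exam (47.5) > Term paper (46.5), so Term paper counts as 47.5.
Lab reports score 72 ≥ 55: minimum met.
Weighted total:
  Quizzes 58 × 0.3 = 17.4
  Reflections 66.5 × 0.13 = 8.645
  Discussion 42 × 0.1 = 4.2
  Lab reports 72 × 0.15 = 10.8
  Term paper 47.5 × 0.09 = 4.275
  Participation 65.5 × 0.18 = 11.79
  Oral exam 47.5 × 0.05 = 2.375
Sum = 59.485
59.485 is ≥ 59 and < 66 → D

D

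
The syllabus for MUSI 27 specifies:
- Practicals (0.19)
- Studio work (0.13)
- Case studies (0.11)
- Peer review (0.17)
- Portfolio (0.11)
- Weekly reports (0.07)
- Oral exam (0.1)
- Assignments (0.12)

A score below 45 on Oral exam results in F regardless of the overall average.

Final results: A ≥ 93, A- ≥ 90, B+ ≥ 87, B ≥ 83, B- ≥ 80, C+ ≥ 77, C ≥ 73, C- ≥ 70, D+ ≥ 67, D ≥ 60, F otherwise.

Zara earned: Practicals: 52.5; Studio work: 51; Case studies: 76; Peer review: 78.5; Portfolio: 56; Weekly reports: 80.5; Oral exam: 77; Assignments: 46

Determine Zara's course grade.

Oral exam score 77 ≥ 45: minimum met.
Weighted total:
  Practicals 52.5 × 0.19 = 9.975
  Studio work 51 × 0.13 = 6.63
  Case studies 76 × 0.11 = 8.36
  Peer review 78.5 × 0.17 = 13.345
  Portfolio 56 × 0.11 = 6.16
  Weekly reports 80.5 × 0.07 = 5.635
  Oral exam 77 × 0.1 = 7.7
  Assignments 46 × 0.12 = 5.52
Sum = 63.325
63.325 is ≥ 60 and < 67 → D

D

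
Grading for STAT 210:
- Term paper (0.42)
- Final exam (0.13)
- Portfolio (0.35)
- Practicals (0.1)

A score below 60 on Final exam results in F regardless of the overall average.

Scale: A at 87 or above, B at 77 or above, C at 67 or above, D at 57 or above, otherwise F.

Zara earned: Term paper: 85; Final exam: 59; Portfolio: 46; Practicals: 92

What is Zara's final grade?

F

Final exam score 59 < 60: minimum not met.
Weighted total:
  Term paper 85 × 0.42 = 35.7
  Final exam 59 × 0.13 = 7.67
  Portfolio 46 × 0.35 = 16.1
  Practicals 92 × 0.1 = 9.2
Sum = 68.67
Because the Final exam minimum was not met, the result is F.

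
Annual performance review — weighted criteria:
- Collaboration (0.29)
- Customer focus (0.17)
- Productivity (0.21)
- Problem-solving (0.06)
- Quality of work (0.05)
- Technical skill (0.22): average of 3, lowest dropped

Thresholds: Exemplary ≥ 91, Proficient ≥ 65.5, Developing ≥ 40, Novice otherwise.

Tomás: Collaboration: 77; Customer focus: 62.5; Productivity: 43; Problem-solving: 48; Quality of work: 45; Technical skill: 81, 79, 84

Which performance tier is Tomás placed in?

Technical skill: drop 79 → average of remaining 2 = 165/2 = 82.5
Weighted total:
  Collaboration 77 × 0.29 = 22.33
  Customer focus 62.5 × 0.17 = 10.625
  Productivity 43 × 0.21 = 9.03
  Problem-solving 48 × 0.06 = 2.88
  Quality of work 45 × 0.05 = 2.25
  Technical skill 82.5 × 0.22 = 18.15
Sum = 65.265
65.265 is ≥ 40 and < 65.5 → Developing

Developing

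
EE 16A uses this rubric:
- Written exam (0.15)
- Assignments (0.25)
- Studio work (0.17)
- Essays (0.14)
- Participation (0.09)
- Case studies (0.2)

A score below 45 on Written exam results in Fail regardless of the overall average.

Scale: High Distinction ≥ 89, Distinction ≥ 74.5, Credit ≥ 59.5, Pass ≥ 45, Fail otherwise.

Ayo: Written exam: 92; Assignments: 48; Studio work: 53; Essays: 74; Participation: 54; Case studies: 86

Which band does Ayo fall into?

Credit

Written exam score 92 ≥ 45: minimum met.
Weighted total:
  Written exam 92 × 0.15 = 13.8
  Assignments 48 × 0.25 = 12
  Studio work 53 × 0.17 = 9.01
  Essays 74 × 0.14 = 10.36
  Participation 54 × 0.09 = 4.86
  Case studies 86 × 0.2 = 17.2
Sum = 67.23
67.23 is ≥ 59.5 and < 74.5 → Credit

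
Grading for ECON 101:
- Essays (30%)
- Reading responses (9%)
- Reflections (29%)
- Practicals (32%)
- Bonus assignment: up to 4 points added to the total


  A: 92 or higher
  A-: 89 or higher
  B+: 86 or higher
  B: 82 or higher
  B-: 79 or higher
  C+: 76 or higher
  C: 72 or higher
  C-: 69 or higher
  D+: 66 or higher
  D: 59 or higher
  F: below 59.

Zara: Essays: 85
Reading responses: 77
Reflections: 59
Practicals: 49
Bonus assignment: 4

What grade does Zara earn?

C-

Weighted total:
  Essays 85 × 0.3 = 25.5
  Reading responses 77 × 0.09 = 6.93
  Reflections 59 × 0.29 = 17.11
  Practicals 49 × 0.32 = 15.68
Sum = 65.22
Bonus assignment: 65.22 + 4 = 69.22
69.22 is ≥ 69 and < 72 → C-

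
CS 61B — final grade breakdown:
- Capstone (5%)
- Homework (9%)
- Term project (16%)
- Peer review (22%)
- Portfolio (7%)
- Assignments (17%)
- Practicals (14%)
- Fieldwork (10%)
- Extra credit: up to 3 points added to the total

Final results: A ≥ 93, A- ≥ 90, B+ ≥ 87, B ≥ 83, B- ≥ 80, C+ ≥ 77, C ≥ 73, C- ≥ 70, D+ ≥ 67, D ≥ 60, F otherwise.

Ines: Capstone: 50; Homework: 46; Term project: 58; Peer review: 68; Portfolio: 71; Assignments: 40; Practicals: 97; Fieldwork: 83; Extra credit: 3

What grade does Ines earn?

Weighted total:
  Capstone 50 × 0.05 = 2.5
  Homework 46 × 0.09 = 4.14
  Term project 58 × 0.16 = 9.28
  Peer review 68 × 0.22 = 14.96
  Portfolio 71 × 0.07 = 4.97
  Assignments 40 × 0.17 = 6.8
  Practicals 97 × 0.14 = 13.58
  Fieldwork 83 × 0.1 = 8.3
Sum = 64.53
Extra credit: 64.53 + 3 = 67.53
67.53 is ≥ 67 and < 70 → D+

D+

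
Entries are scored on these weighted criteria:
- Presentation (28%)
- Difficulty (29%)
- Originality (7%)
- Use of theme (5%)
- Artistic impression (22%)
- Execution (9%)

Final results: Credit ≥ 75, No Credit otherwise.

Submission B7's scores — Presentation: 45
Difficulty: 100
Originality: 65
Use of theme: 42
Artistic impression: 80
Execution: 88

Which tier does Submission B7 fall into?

Weighted total:
  Presentation 45 × 0.28 = 12.6
  Difficulty 100 × 0.29 = 29
  Originality 65 × 0.07 = 4.55
  Use of theme 42 × 0.05 = 2.1
  Artistic impression 80 × 0.22 = 17.6
  Execution 88 × 0.09 = 7.92
Sum = 73.77
73.77 < 75 → No Credit

No Credit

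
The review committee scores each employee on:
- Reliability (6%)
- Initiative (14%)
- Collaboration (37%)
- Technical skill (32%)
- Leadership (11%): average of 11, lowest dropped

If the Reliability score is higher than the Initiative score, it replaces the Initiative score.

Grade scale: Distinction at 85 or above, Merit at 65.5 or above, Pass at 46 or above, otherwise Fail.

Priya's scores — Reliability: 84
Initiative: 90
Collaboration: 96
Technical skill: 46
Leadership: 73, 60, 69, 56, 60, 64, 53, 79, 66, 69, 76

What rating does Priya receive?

Leadership: drop 53 → average of remaining 10 = 672/10 = 67.2
Reliability (84) ≤ Initiative (90), so Initiative stays at 90.
Weighted total:
  Reliability 84 × 0.06 = 5.04
  Initiative 90 × 0.14 = 12.6
  Collaboration 96 × 0.37 = 35.52
  Technical skill 46 × 0.32 = 14.72
  Leadership 67.2 × 0.11 = 7.392
Sum = 75.272
75.272 is ≥ 65.5 and < 85 → Merit

Merit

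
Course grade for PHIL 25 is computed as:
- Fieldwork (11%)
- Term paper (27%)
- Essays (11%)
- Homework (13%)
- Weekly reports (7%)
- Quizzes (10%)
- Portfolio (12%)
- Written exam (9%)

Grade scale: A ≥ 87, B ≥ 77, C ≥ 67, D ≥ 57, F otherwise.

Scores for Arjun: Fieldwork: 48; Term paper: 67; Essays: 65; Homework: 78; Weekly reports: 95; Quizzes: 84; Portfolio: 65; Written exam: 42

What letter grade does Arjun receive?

Weighted total:
  Fieldwork 48 × 0.11 = 5.28
  Term paper 67 × 0.27 = 18.09
  Essays 65 × 0.11 = 7.15
  Homework 78 × 0.13 = 10.14
  Weekly reports 95 × 0.07 = 6.65
  Quizzes 84 × 0.1 = 8.4
  Portfolio 65 × 0.12 = 7.8
  Written exam 42 × 0.09 = 3.78
Sum = 67.29
67.29 is ≥ 67 and < 77 → C

C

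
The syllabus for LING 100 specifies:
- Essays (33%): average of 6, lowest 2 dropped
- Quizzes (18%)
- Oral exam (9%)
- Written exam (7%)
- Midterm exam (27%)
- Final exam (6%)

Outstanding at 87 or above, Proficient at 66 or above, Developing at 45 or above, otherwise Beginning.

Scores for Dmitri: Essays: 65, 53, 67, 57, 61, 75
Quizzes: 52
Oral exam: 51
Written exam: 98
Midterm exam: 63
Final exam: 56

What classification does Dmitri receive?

Developing

Essays: drop 53, 57 → average of remaining 4 = 268/4 = 67
Weighted total:
  Essays 67 × 0.33 = 22.11
  Quizzes 52 × 0.18 = 9.36
  Oral exam 51 × 0.09 = 4.59
  Written exam 98 × 0.07 = 6.86
  Midterm exam 63 × 0.27 = 17.01
  Final exam 56 × 0.06 = 3.36
Sum = 63.29
63.29 is ≥ 45 and < 66 → Developing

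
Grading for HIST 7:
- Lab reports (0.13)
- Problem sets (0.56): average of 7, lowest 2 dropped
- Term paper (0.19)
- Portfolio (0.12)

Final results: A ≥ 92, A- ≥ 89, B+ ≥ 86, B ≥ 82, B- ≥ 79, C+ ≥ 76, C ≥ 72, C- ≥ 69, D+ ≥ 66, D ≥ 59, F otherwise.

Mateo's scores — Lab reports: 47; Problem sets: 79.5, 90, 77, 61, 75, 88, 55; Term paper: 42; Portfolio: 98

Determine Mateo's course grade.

C-

Problem sets: drop 55, 61 → average of remaining 5 = 409.5/5 = 81.9
Weighted total:
  Lab reports 47 × 0.13 = 6.11
  Problem sets 81.9 × 0.56 = 45.864
  Term paper 42 × 0.19 = 7.98
  Portfolio 98 × 0.12 = 11.76
Sum = 71.714
71.714 is ≥ 69 and < 72 → C-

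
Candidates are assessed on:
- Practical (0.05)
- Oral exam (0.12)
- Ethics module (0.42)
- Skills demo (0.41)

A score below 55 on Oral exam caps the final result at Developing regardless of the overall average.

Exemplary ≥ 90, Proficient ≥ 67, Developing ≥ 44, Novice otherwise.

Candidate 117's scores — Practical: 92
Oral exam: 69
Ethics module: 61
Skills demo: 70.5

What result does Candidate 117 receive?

Proficient

Oral exam score 69 ≥ 55: minimum met.
Weighted total:
  Practical 92 × 0.05 = 4.6
  Oral exam 69 × 0.12 = 8.28
  Ethics module 61 × 0.42 = 25.62
  Skills demo 70.5 × 0.41 = 28.905
Sum = 67.405
67.405 is ≥ 67 and < 90 → Proficient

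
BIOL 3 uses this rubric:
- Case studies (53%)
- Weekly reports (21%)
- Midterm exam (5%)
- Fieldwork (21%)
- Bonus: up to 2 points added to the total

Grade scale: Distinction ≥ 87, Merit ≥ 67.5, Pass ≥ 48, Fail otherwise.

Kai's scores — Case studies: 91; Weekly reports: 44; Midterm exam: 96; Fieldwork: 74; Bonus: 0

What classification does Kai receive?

Merit

Weighted total:
  Case studies 91 × 0.53 = 48.23
  Weekly reports 44 × 0.21 = 9.24
  Midterm exam 96 × 0.05 = 4.8
  Fieldwork 74 × 0.21 = 15.54
Sum = 77.81
Bonus: 77.81 + 0 = 77.81
77.81 is ≥ 67.5 and < 87 → Merit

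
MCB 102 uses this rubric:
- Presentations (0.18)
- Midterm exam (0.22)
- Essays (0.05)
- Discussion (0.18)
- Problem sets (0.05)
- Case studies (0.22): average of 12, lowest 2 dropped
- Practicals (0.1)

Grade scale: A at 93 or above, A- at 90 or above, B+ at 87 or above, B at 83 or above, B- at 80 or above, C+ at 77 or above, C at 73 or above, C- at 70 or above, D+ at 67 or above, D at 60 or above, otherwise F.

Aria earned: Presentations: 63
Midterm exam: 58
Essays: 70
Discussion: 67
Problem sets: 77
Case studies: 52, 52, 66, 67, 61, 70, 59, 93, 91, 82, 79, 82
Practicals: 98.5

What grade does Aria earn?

Case studies: drop 52, 52 → average of remaining 10 = 750/10 = 75
Weighted total:
  Presentations 63 × 0.18 = 11.34
  Midterm exam 58 × 0.22 = 12.76
  Essays 70 × 0.05 = 3.5
  Discussion 67 × 0.18 = 12.06
  Problem sets 77 × 0.05 = 3.85
  Case studies 75 × 0.22 = 16.5
  Practicals 98.5 × 0.1 = 9.85
Sum = 69.86
69.86 is ≥ 67 and < 70 → D+

D+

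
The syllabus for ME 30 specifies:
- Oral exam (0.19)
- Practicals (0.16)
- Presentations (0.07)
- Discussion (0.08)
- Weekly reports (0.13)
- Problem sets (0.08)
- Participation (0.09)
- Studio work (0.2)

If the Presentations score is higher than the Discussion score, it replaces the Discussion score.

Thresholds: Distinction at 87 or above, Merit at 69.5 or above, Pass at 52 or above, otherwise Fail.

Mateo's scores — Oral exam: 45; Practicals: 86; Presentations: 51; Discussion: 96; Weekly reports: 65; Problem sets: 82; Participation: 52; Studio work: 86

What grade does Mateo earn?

Merit

Presentations (51) ≤ Discussion (96), so Discussion stays at 96.
Weighted total:
  Oral exam 45 × 0.19 = 8.55
  Practicals 86 × 0.16 = 13.76
  Presentations 51 × 0.07 = 3.57
  Discussion 96 × 0.08 = 7.68
  Weekly reports 65 × 0.13 = 8.45
  Problem sets 82 × 0.08 = 6.56
  Participation 52 × 0.09 = 4.68
  Studio work 86 × 0.2 = 17.2
Sum = 70.45
70.45 is ≥ 69.5 and < 87 → Merit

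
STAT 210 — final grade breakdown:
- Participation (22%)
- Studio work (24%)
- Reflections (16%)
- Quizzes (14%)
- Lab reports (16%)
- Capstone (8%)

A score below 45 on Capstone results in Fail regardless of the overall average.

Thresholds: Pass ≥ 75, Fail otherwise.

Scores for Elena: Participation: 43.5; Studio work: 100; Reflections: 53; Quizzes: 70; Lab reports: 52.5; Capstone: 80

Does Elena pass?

Capstone score 80 ≥ 45: minimum met.
Weighted total:
  Participation 43.5 × 0.22 = 9.57
  Studio work 100 × 0.24 = 24
  Reflections 53 × 0.16 = 8.48
  Quizzes 70 × 0.14 = 9.8
  Lab reports 52.5 × 0.16 = 8.4
  Capstone 80 × 0.08 = 6.4
Sum = 66.65
66.65 < 75 → Fail

Fail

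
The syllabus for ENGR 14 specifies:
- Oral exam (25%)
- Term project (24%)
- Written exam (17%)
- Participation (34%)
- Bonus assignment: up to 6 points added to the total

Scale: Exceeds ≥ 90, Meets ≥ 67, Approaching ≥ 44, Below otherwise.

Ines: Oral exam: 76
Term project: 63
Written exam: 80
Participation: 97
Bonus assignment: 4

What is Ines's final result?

Weighted total:
  Oral exam 76 × 0.25 = 19
  Term project 63 × 0.24 = 15.12
  Written exam 80 × 0.17 = 13.6
  Participation 97 × 0.34 = 32.98
Sum = 80.7
Bonus assignment: 80.7 + 4 = 84.7
84.7 is ≥ 67 and < 90 → Meets

Meets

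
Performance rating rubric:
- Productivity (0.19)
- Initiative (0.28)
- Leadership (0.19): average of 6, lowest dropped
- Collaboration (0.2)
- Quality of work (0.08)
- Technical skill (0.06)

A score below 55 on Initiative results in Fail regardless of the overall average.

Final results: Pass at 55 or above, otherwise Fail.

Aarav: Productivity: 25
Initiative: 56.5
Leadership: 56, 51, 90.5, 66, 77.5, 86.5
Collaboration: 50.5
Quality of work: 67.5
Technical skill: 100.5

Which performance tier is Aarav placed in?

Pass

Leadership: drop 51 → average of remaining 5 = 376.5/5 = 75.3
Initiative score 56.5 ≥ 55: minimum met.
Weighted total:
  Productivity 25 × 0.19 = 4.75
  Initiative 56.5 × 0.28 = 15.82
  Leadership 75.3 × 0.19 = 14.307
  Collaboration 50.5 × 0.2 = 10.1
  Quality of work 67.5 × 0.08 = 5.4
  Technical skill 100.5 × 0.06 = 6.03
Sum = 56.407
56.407 ≥ 55 → Pass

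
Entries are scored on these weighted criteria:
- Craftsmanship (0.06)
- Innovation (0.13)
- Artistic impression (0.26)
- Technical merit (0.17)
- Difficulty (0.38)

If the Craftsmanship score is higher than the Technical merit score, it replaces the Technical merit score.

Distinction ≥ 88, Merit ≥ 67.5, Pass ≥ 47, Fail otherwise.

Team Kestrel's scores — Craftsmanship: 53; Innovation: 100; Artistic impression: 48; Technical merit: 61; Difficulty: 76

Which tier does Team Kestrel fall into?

Merit

Craftsmanship (53) ≤ Technical merit (61), so Technical merit stays at 61.
Weighted total:
  Craftsmanship 53 × 0.06 = 3.18
  Innovation 100 × 0.13 = 13
  Artistic impression 48 × 0.26 = 12.48
  Technical merit 61 × 0.17 = 10.37
  Difficulty 76 × 0.38 = 28.88
Sum = 67.91
67.91 is ≥ 67.5 and < 88 → Merit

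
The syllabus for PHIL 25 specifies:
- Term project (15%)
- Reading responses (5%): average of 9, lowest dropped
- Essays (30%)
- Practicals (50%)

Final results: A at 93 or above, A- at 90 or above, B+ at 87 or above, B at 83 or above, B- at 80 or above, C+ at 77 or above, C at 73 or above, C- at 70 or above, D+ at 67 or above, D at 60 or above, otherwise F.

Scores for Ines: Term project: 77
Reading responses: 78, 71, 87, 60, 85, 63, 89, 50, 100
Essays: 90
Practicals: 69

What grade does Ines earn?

C+

Reading responses: drop 50 → average of remaining 8 = 633/8 = 79.125
Weighted total:
  Term project 77 × 0.15 = 11.55
  Reading responses 79.125 × 0.05 = 3.95625
  Essays 90 × 0.3 = 27
  Practicals 69 × 0.5 = 34.5
Sum = 77.00625
77.00625 is ≥ 77 and < 80 → C+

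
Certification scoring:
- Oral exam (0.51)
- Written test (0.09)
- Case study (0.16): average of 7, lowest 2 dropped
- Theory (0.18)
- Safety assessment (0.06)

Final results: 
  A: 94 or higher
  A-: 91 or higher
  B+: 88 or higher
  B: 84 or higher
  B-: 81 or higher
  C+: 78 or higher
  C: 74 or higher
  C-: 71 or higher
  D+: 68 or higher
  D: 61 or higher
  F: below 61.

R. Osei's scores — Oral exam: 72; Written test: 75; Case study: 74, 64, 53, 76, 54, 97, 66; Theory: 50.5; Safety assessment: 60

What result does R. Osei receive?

Case study: drop 53, 54 → average of remaining 5 = 377/5 = 75.4
Weighted total:
  Oral exam 72 × 0.51 = 36.72
  Written test 75 × 0.09 = 6.75
  Case study 75.4 × 0.16 = 12.064
  Theory 50.5 × 0.18 = 9.09
  Safety assessment 60 × 0.06 = 3.6
Sum = 68.224
68.224 is ≥ 68 and < 71 → D+

D+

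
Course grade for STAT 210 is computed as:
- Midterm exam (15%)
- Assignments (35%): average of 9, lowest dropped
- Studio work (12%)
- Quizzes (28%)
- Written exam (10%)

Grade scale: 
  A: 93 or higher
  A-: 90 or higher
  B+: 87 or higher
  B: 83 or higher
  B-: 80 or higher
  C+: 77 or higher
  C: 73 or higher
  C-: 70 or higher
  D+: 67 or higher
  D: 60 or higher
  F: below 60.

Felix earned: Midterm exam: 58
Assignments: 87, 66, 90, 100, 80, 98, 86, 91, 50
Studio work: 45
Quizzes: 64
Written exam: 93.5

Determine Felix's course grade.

Assignments: drop 50 → average of remaining 8 = 698/8 = 87.25
Weighted total:
  Midterm exam 58 × 0.15 = 8.7
  Assignments 87.25 × 0.35 = 30.5375
  Studio work 45 × 0.12 = 5.4
  Quizzes 64 × 0.28 = 17.92
  Written exam 93.5 × 0.1 = 9.35
Sum = 71.9075
71.9075 is ≥ 70 and < 73 → C-

C-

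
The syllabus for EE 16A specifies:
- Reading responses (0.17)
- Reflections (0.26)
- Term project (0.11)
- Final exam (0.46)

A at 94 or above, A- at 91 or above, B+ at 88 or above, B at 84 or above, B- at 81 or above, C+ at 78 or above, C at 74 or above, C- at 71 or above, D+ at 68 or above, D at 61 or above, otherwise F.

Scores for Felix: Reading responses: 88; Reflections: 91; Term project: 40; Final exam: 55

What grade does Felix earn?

D+

Weighted total:
  Reading responses 88 × 0.17 = 14.96
  Reflections 91 × 0.26 = 23.66
  Term project 40 × 0.11 = 4.4
  Final exam 55 × 0.46 = 25.3
Sum = 68.32
68.32 is ≥ 68 and < 71 → D+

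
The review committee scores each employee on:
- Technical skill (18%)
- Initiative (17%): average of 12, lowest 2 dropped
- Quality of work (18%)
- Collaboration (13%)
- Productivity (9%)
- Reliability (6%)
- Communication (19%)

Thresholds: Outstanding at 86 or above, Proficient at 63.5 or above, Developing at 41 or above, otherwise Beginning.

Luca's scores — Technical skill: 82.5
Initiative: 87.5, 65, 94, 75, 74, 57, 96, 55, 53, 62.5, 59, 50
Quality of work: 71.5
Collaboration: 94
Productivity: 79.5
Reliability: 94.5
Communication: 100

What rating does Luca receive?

Initiative: drop 50, 53 → average of remaining 10 = 725/10 = 72.5
Weighted total:
  Technical skill 82.5 × 0.18 = 14.85
  Initiative 72.5 × 0.17 = 12.325
  Quality of work 71.5 × 0.18 = 12.87
  Collaboration 94 × 0.13 = 12.22
  Productivity 79.5 × 0.09 = 7.155
  Reliability 94.5 × 0.06 = 5.67
  Communication 100 × 0.19 = 19
Sum = 84.09
84.09 is ≥ 63.5 and < 86 → Proficient

Proficient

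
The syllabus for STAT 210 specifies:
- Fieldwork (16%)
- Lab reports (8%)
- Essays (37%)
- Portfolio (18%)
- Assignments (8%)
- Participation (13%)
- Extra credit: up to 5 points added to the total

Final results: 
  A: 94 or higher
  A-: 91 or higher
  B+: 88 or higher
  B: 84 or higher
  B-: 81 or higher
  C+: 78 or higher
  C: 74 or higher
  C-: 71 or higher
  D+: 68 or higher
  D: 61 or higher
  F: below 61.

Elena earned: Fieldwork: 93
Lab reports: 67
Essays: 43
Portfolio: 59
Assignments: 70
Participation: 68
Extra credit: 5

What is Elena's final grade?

D

Weighted total:
  Fieldwork 93 × 0.16 = 14.88
  Lab reports 67 × 0.08 = 5.36
  Essays 43 × 0.37 = 15.91
  Portfolio 59 × 0.18 = 10.62
  Assignments 70 × 0.08 = 5.6
  Participation 68 × 0.13 = 8.84
Sum = 61.21
Extra credit: 61.21 + 5 = 66.21
66.21 is ≥ 61 and < 68 → D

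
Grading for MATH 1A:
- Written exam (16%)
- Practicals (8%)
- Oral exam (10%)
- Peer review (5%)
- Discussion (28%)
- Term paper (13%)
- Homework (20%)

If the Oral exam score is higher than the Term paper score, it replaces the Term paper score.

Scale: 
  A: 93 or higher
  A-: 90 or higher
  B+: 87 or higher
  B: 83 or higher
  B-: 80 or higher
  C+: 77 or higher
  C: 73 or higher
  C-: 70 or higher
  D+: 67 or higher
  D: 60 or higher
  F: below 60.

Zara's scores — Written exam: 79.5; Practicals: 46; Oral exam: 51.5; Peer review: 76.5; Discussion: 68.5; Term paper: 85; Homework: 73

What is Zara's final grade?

Oral exam (51.5) ≤ Term paper (85), so Term paper stays at 85.
Weighted total:
  Written exam 79.5 × 0.16 = 12.72
  Practicals 46 × 0.08 = 3.68
  Oral exam 51.5 × 0.1 = 5.15
  Peer review 76.5 × 0.05 = 3.825
  Discussion 68.5 × 0.28 = 19.18
  Term paper 85 × 0.13 = 11.05
  Homework 73 × 0.2 = 14.6
Sum = 70.205
70.205 is ≥ 70 and < 73 → C-

C-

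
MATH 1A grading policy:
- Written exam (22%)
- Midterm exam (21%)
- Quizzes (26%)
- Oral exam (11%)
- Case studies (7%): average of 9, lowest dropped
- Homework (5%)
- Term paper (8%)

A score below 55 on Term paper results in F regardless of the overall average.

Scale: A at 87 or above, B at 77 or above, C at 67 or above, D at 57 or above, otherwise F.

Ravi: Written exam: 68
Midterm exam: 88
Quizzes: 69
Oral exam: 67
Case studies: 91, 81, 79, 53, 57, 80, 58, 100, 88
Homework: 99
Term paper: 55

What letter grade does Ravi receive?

C

Case studies: drop 53 → average of remaining 8 = 634/8 = 79.25
Term paper score 55 ≥ 55: minimum met.
Weighted total:
  Written exam 68 × 0.22 = 14.96
  Midterm exam 88 × 0.21 = 18.48
  Quizzes 69 × 0.26 = 17.94
  Oral exam 67 × 0.11 = 7.37
  Case studies 79.25 × 0.07 = 5.5475
  Homework 99 × 0.05 = 4.95
  Term paper 55 × 0.08 = 4.4
Sum = 73.6475
73.6475 is ≥ 67 and < 77 → C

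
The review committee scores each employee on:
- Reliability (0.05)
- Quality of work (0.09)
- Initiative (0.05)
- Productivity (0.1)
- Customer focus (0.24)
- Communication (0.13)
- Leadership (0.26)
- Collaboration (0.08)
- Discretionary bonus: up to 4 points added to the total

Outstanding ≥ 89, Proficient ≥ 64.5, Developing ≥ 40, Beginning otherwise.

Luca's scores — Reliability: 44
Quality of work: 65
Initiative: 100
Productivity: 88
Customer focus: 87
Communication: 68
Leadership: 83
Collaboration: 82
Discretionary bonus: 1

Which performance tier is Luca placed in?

Proficient

Weighted total:
  Reliability 44 × 0.05 = 2.2
  Quality of work 65 × 0.09 = 5.85
  Initiative 100 × 0.05 = 5
  Productivity 88 × 0.1 = 8.8
  Customer focus 87 × 0.24 = 20.88
  Communication 68 × 0.13 = 8.84
  Leadership 83 × 0.26 = 21.58
  Collaboration 82 × 0.08 = 6.56
Sum = 79.71
Discretionary bonus: 79.71 + 1 = 80.71
80.71 is ≥ 64.5 and < 89 → Proficient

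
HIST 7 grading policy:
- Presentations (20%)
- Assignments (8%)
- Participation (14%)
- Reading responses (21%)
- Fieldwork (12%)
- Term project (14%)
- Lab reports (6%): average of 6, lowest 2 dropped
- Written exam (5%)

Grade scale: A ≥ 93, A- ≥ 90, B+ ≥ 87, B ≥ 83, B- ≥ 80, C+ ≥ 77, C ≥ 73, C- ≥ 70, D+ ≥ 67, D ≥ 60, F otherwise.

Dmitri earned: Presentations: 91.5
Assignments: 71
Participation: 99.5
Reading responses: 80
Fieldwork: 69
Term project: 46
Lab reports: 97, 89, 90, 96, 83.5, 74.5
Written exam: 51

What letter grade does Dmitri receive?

C+

Lab reports: drop 74.5, 83.5 → average of remaining 4 = 372/4 = 93
Weighted total:
  Presentations 91.5 × 0.2 = 18.3
  Assignments 71 × 0.08 = 5.68
  Participation 99.5 × 0.14 = 13.93
  Reading responses 80 × 0.21 = 16.8
  Fieldwork 69 × 0.12 = 8.28
  Term project 46 × 0.14 = 6.44
  Lab reports 93 × 0.06 = 5.58
  Written exam 51 × 0.05 = 2.55
Sum = 77.56
77.56 is ≥ 77 and < 80 → C+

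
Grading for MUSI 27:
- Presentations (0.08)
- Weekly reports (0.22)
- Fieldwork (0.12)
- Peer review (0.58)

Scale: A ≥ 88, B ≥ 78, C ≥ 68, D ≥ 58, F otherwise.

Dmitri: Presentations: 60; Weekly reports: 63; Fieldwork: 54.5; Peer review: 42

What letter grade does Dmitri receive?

Weighted total:
  Presentations 60 × 0.08 = 4.8
  Weekly reports 63 × 0.22 = 13.86
  Fieldwork 54.5 × 0.12 = 6.54
  Peer review 42 × 0.58 = 24.36
Sum = 49.56
49.56 < 58 → F

F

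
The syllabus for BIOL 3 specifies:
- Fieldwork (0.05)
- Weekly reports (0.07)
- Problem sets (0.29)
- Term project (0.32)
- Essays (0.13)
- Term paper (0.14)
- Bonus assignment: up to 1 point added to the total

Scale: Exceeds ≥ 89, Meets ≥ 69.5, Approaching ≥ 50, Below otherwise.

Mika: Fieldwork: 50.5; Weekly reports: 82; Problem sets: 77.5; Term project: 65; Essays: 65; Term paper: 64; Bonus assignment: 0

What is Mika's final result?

Weighted total:
  Fieldwork 50.5 × 0.05 = 2.525
  Weekly reports 82 × 0.07 = 5.74
  Problem sets 77.5 × 0.29 = 22.475
  Term project 65 × 0.32 = 20.8
  Essays 65 × 0.13 = 8.45
  Term paper 64 × 0.14 = 8.96
Sum = 68.95
Bonus assignment: 68.95 + 0 = 68.95
68.95 is ≥ 50 and < 69.5 → Approaching

Approaching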